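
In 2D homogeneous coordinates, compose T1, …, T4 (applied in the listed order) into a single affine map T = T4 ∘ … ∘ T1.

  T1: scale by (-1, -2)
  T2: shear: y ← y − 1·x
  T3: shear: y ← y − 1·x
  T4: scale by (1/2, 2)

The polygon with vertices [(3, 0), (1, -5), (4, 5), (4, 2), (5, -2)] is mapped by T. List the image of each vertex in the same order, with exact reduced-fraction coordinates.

image vertices: (-3/2, 12), (-1/2, 24), (-2, -4), (-2, 8), (-5/2, 28)

T1 scale by (-1, -2): (3, 0) → (-3, 0); (1, -5) → (-1, 10); (4, 5) → (-4, -10); (4, 2) → (-4, -4); (5, -2) → (-5, 4)
T2 shear: y ← y − 1·x: (-3, 0) → (-3, 3); (-1, 10) → (-1, 11); (-4, -10) → (-4, -6); (-4, -4) → (-4, 0); (-5, 4) → (-5, 9)
T3 shear: y ← y − 1·x: (-3, 3) → (-3, 6); (-1, 11) → (-1, 12); (-4, -6) → (-4, -2); (-4, 0) → (-4, 4); (-5, 9) → (-5, 14)
T4 scale by (1/2, 2): (-3, 6) → (-3/2, 12); (-1, 12) → (-1/2, 24); (-4, -2) → (-2, -4); (-4, 4) → (-2, 8); (-5, 14) → (-5/2, 28)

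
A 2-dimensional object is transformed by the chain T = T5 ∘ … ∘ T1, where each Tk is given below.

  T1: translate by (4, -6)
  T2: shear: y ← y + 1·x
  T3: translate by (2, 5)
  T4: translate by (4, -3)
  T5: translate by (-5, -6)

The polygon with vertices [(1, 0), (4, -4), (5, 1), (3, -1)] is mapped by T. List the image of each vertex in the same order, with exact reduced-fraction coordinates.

image vertices: (6, -5), (9, -6), (10, 0), (8, -4)

T1 translate by (4, -6): (1, 0) → (5, -6); (4, -4) → (8, -10); (5, 1) → (9, -5); (3, -1) → (7, -7)
T2 shear: y ← y + 1·x: (5, -6) → (5, -1); (8, -10) → (8, -2); (9, -5) → (9, 4); (7, -7) → (7, 0)
T3 translate by (2, 5): (5, -1) → (7, 4); (8, -2) → (10, 3); (9, 4) → (11, 9); (7, 0) → (9, 5)
T4 translate by (4, -3): (7, 4) → (11, 1); (10, 3) → (14, 0); (11, 9) → (15, 6); (9, 5) → (13, 2)
T5 translate by (-5, -6): (11, 1) → (6, -5); (14, 0) → (9, -6); (15, 6) → (10, 0); (13, 2) → (8, -4)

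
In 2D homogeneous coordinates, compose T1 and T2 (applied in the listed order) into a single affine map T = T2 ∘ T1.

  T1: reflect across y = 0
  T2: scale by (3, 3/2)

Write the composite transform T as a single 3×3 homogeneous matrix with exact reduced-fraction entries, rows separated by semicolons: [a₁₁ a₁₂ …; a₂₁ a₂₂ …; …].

T = [3 0 0; 0 -3/2 0; 0 0 1]

T1 = [1 0 0; 0 -1 0; 0 0 1]
T2·T1 = [3 0 0; 0 -3/2 0; 0 0 1]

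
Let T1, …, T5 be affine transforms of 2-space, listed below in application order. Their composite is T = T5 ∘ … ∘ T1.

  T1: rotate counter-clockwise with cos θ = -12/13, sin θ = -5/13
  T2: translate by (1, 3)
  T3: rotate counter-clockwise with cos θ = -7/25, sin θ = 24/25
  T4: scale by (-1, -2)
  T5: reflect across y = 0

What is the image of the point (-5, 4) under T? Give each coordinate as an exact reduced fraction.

T1 rotate counter-clockwise with cos θ = -12/13, sin θ = -5/13: (-5, 4) → (80/13, -23/13)
T2 translate by (1, 3): (80/13, -23/13) → (93/13, 16/13)
T3 rotate counter-clockwise with cos θ = -7/25, sin θ = 24/25: (93/13, 16/13) → (-207/65, 424/65)
T4 scale by (-1, -2): (-207/65, 424/65) → (207/65, -848/65)
T5 reflect across y = 0: (207/65, -848/65) → (207/65, 848/65)

T(p) = (207/65, 848/65)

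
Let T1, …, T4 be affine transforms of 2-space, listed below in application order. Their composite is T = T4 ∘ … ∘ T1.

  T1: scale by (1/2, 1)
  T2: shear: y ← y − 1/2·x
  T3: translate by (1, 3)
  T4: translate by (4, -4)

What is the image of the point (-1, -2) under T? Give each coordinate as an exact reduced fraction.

T1 scale by (1/2, 1): (-1, -2) → (-1/2, -2)
T2 shear: y ← y − 1/2·x: (-1/2, -2) → (-1/2, -7/4)
T3 translate by (1, 3): (-1/2, -7/4) → (1/2, 5/4)
T4 translate by (4, -4): (1/2, 5/4) → (9/2, -11/4)

T(p) = (9/2, -11/4)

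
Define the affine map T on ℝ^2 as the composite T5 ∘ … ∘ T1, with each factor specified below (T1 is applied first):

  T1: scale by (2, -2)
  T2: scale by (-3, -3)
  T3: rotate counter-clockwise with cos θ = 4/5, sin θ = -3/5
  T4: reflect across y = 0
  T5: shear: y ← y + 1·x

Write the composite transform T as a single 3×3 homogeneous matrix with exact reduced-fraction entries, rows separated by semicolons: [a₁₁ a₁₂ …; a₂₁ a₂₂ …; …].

T = [-24/5 18/5 0; -42/5 -6/5 0; 0 0 1]

T1 = [2 0 0; 0 -2 0; 0 0 1]
T2·T1 = [-6 0 0; 0 6 0; 0 0 1]
T3·…·T1 = [-24/5 18/5 0; 18/5 24/5 0; 0 0 1]
T4·…·T1 = [-24/5 18/5 0; -18/5 -24/5 0; 0 0 1]
T5·…·T1 = [-24/5 18/5 0; -42/5 -6/5 0; 0 0 1]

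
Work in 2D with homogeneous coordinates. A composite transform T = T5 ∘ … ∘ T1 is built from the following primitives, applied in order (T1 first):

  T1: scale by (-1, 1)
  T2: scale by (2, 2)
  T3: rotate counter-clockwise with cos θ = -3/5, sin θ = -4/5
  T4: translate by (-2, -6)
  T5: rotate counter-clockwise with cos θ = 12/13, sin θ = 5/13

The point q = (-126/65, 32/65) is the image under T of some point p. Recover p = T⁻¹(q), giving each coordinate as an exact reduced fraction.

p = (3, -2)

T1 = [-1 0 0; 0 1 0; 0 0 1]
T2·T1 = [-2 0 0; 0 2 0; 0 0 1]
T3·…·T1 = [6/5 8/5 0; 8/5 -6/5 0; 0 0 1]
T4·…·T1 = [6/5 8/5 -2; 8/5 -6/5 -6; 0 0 1]
T5·…·T1 = [32/65 126/65 6/13; 126/65 -32/65 -82/13; 0 0 1]
det M = -4; M⁻¹ = [8/65 63/130 3; 63/130 -8/65 -1; 0 0 1]
M⁻¹ · (-126/65, 32/65)ᵀ = (3, -2)ᵀ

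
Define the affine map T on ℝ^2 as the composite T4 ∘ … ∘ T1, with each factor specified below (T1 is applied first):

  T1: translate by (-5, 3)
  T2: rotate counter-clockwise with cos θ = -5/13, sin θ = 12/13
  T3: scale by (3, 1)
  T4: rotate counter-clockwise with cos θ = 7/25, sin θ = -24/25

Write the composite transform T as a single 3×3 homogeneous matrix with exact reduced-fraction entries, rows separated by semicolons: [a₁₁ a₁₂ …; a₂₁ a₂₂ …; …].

T1 = [1 0 -5; 0 1 3; 0 0 1]
T2·T1 = [-5/13 -12/13 -11/13; 12/13 -5/13 -75/13; 0 0 1]
T3·…·T1 = [-15/13 -36/13 -33/13; 12/13 -5/13 -75/13; 0 0 1]
T4·…·T1 = [183/325 -372/325 -2031/325; 444/325 829/325 267/325; 0 0 1]

T = [183/325 -372/325 -2031/325; 444/325 829/325 267/325; 0 0 1]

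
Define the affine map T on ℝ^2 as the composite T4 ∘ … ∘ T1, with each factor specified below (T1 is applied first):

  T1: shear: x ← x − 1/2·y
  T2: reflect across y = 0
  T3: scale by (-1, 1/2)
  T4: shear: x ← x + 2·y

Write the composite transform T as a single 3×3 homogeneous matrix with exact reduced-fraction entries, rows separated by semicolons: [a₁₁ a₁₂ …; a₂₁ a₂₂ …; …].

T = [-1 -1/2 0; 0 -1/2 0; 0 0 1]

T1 = [1 -1/2 0; 0 1 0; 0 0 1]
T2·T1 = [1 -1/2 0; 0 -1 0; 0 0 1]
T3·…·T1 = [-1 1/2 0; 0 -1/2 0; 0 0 1]
T4·…·T1 = [-1 -1/2 0; 0 -1/2 0; 0 0 1]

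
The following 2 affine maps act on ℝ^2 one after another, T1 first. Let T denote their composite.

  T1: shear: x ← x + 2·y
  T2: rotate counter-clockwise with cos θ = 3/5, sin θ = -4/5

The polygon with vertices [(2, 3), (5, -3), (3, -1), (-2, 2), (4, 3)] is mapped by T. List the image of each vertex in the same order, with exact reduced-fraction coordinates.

image vertices: (36/5, -23/5), (-3, -1), (-1/5, -7/5), (14/5, -2/5), (42/5, -31/5)

T1 shear: x ← x + 2·y: (2, 3) → (8, 3); (5, -3) → (-1, -3); (3, -1) → (1, -1); (-2, 2) → (2, 2); (4, 3) → (10, 3)
T2 rotate counter-clockwise with cos θ = 3/5, sin θ = -4/5: (8, 3) → (36/5, -23/5); (-1, -3) → (-3, -1); (1, -1) → (-1/5, -7/5); (2, 2) → (14/5, -2/5); (10, 3) → (42/5, -31/5)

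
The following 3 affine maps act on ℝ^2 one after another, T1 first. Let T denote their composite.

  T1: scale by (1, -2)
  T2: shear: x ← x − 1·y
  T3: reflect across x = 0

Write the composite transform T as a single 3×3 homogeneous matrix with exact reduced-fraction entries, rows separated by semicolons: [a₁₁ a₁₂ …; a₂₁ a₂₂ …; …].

T1 = [1 0 0; 0 -2 0; 0 0 1]
T2·T1 = [1 2 0; 0 -2 0; 0 0 1]
T3·…·T1 = [-1 -2 0; 0 -2 0; 0 0 1]

T = [-1 -2 0; 0 -2 0; 0 0 1]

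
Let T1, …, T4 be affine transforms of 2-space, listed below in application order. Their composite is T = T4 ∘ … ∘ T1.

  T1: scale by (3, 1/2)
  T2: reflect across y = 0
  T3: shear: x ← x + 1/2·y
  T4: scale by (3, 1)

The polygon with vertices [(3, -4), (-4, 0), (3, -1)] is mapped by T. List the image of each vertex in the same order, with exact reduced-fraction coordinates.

T1 scale by (3, 1/2): (3, -4) → (9, -2); (-4, 0) → (-12, 0); (3, -1) → (9, -1/2)
T2 reflect across y = 0: (9, -2) → (9, 2); (-12, 0) → (-12, 0); (9, -1/2) → (9, 1/2)
T3 shear: x ← x + 1/2·y: (9, 2) → (10, 2); (-12, 0) → (-12, 0); (9, 1/2) → (37/4, 1/2)
T4 scale by (3, 1): (10, 2) → (30, 2); (-12, 0) → (-36, 0); (37/4, 1/2) → (111/4, 1/2)

image vertices: (30, 2), (-36, 0), (111/4, 1/2)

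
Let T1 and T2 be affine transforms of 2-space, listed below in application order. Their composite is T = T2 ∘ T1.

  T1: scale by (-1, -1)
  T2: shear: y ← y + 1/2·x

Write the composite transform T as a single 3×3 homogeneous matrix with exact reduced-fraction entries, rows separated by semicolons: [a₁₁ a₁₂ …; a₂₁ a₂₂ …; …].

T = [-1 0 0; -1/2 -1 0; 0 0 1]

T1 = [-1 0 0; 0 -1 0; 0 0 1]
T2·T1 = [-1 0 0; -1/2 -1 0; 0 0 1]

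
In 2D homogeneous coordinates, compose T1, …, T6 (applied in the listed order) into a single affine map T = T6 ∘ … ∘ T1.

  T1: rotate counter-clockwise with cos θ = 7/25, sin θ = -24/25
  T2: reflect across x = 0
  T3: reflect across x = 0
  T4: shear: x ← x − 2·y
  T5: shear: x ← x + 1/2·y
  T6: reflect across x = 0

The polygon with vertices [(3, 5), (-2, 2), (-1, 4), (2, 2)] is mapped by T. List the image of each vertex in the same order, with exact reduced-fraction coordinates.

image vertices: (-393/50, -37/25), (59/25, 62/25), (-11/25, 52/25), (-113/25, -34/25)

T1 rotate counter-clockwise with cos θ = 7/25, sin θ = -24/25: (3, 5) → (141/25, -37/25); (-2, 2) → (34/25, 62/25); (-1, 4) → (89/25, 52/25); (2, 2) → (62/25, -34/25)
T2 reflect across x = 0: (141/25, -37/25) → (-141/25, -37/25); (34/25, 62/25) → (-34/25, 62/25); (89/25, 52/25) → (-89/25, 52/25); (62/25, -34/25) → (-62/25, -34/25)
T3 reflect across x = 0: (-141/25, -37/25) → (141/25, -37/25); (-34/25, 62/25) → (34/25, 62/25); (-89/25, 52/25) → (89/25, 52/25); (-62/25, -34/25) → (62/25, -34/25)
T4 shear: x ← x − 2·y: (141/25, -37/25) → (43/5, -37/25); (34/25, 62/25) → (-18/5, 62/25); (89/25, 52/25) → (-3/5, 52/25); (62/25, -34/25) → (26/5, -34/25)
T5 shear: x ← x + 1/2·y: (43/5, -37/25) → (393/50, -37/25); (-18/5, 62/25) → (-59/25, 62/25); (-3/5, 52/25) → (11/25, 52/25); (26/5, -34/25) → (113/25, -34/25)
T6 reflect across x = 0: (393/50, -37/25) → (-393/50, -37/25); (-59/25, 62/25) → (59/25, 62/25); (11/25, 52/25) → (-11/25, 52/25); (113/25, -34/25) → (-113/25, -34/25)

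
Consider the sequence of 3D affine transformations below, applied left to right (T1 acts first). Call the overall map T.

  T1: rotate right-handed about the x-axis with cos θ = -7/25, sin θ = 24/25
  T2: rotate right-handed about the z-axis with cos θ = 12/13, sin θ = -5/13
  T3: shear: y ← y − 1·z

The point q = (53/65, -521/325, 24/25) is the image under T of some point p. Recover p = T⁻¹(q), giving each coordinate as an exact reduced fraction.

p = (1, 1, 0)

T1 = [1 0 0 0; 0 -7/25 -24/25 0; 0 24/25 -7/25 0; 0 0 0 1]
T2·T1 = [12/13 -7/65 -24/65 0; -5/13 -84/325 -288/325 0; 0 24/25 -7/25 0; 0 0 0 1]
T3·…·T1 = [12/13 -7/65 -24/65 0; -5/13 -396/325 -197/325 0; 0 24/25 -7/25 0; 0 0 0 1]
det M = 1; M⁻¹ = [12/13 -5/13 -5/13 0; -7/65 -84/325 228/325 0; -24/65 -288/325 -379/325 0; 0 0 0 1]
M⁻¹ · (53/65, -521/325, 24/25)ᵀ = (1, 1, 0)ᵀ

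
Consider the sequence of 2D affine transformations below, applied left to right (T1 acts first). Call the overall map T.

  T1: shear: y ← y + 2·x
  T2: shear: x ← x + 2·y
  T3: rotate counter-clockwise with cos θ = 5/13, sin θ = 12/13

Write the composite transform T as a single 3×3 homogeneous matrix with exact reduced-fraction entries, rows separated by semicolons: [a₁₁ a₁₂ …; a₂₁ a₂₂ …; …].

T1 = [1 0 0; 2 1 0; 0 0 1]
T2·T1 = [5 2 0; 2 1 0; 0 0 1]
T3·…·T1 = [1/13 -2/13 0; 70/13 29/13 0; 0 0 1]

T = [1/13 -2/13 0; 70/13 29/13 0; 0 0 1]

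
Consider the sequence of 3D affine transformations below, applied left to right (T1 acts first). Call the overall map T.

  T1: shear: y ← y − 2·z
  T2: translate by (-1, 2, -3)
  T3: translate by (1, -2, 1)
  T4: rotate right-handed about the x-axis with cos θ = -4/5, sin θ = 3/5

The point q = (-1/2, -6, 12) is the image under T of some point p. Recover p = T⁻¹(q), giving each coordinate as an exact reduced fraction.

p = (-1/2, 4, -4)

T1 = [1 0 0 0; 0 1 -2 0; 0 0 1 0; 0 0 0 1]
T2·T1 = [1 0 0 -1; 0 1 -2 2; 0 0 1 -3; 0 0 0 1]
T3·…·T1 = [1 0 0 0; 0 1 -2 0; 0 0 1 -2; 0 0 0 1]
T4·…·T1 = [1 0 0 0; 0 -4/5 1 6/5; 0 3/5 -2 8/5; 0 0 0 1]
det M = 1; M⁻¹ = [1 0 0 0; 0 -2 -1 4; 0 -3/5 -4/5 2; 0 0 0 1]
M⁻¹ · (-1/2, -6, 12)ᵀ = (-1/2, 4, -4)ᵀ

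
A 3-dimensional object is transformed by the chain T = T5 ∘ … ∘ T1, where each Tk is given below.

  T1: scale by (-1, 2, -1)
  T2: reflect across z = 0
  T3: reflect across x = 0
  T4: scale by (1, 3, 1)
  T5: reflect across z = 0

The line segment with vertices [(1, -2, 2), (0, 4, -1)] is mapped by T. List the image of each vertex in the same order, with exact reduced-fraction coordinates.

T1 scale by (-1, 2, -1): (1, -2, 2) → (-1, -4, -2); (0, 4, -1) → (0, 8, 1)
T2 reflect across z = 0: (-1, -4, -2) → (-1, -4, 2); (0, 8, 1) → (0, 8, -1)
T3 reflect across x = 0: (-1, -4, 2) → (1, -4, 2); (0, 8, -1) → (0, 8, -1)
T4 scale by (1, 3, 1): (1, -4, 2) → (1, -12, 2); (0, 8, -1) → (0, 24, -1)
T5 reflect across z = 0: (1, -12, 2) → (1, -12, -2); (0, 24, -1) → (0, 24, 1)

image vertices: (1, -12, -2), (0, 24, 1)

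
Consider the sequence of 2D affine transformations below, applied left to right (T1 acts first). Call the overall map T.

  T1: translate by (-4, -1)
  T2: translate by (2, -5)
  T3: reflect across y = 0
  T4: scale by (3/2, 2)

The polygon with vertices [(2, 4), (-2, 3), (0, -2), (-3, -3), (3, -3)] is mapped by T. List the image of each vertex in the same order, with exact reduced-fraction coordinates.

image vertices: (0, 4), (-6, 6), (-3, 16), (-15/2, 18), (3/2, 18)

T1 translate by (-4, -1): (2, 4) → (-2, 3); (-2, 3) → (-6, 2); (0, -2) → (-4, -3); (-3, -3) → (-7, -4); (3, -3) → (-1, -4)
T2 translate by (2, -5): (-2, 3) → (0, -2); (-6, 2) → (-4, -3); (-4, -3) → (-2, -8); (-7, -4) → (-5, -9); (-1, -4) → (1, -9)
T3 reflect across y = 0: (0, -2) → (0, 2); (-4, -3) → (-4, 3); (-2, -8) → (-2, 8); (-5, -9) → (-5, 9); (1, -9) → (1, 9)
T4 scale by (3/2, 2): (0, 2) → (0, 4); (-4, 3) → (-6, 6); (-2, 8) → (-3, 16); (-5, 9) → (-15/2, 18); (1, 9) → (3/2, 18)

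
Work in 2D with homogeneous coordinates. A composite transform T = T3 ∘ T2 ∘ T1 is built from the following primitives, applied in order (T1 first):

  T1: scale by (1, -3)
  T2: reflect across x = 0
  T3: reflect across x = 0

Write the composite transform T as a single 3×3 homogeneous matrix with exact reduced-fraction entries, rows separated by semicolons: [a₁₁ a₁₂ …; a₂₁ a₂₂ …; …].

T1 = [1 0 0; 0 -3 0; 0 0 1]
T2·T1 = [-1 0 0; 0 -3 0; 0 0 1]
T3·…·T1 = [1 0 0; 0 -3 0; 0 0 1]

T = [1 0 0; 0 -3 0; 0 0 1]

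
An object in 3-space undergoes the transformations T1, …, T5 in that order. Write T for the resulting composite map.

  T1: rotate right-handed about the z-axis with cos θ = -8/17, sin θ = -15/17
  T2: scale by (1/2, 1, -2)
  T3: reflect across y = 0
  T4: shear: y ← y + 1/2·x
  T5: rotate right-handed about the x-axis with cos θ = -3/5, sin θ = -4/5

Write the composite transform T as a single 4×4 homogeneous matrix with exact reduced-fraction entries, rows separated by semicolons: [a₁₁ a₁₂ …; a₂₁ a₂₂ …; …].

T = [-4/17 15/34 0 0; -39/85 -141/340 -8/5 0; -52/85 -47/85 6/5 0; 0 0 0 1]

T1 = [-8/17 15/17 0 0; -15/17 -8/17 0 0; 0 0 1 0; 0 0 0 1]
T2·T1 = [-4/17 15/34 0 0; -15/17 -8/17 0 0; 0 0 -2 0; 0 0 0 1]
T3·…·T1 = [-4/17 15/34 0 0; 15/17 8/17 0 0; 0 0 -2 0; 0 0 0 1]
T4·…·T1 = [-4/17 15/34 0 0; 13/17 47/68 0 0; 0 0 -2 0; 0 0 0 1]
T5·…·T1 = [-4/17 15/34 0 0; -39/85 -141/340 -8/5 0; -52/85 -47/85 6/5 0; 0 0 0 1]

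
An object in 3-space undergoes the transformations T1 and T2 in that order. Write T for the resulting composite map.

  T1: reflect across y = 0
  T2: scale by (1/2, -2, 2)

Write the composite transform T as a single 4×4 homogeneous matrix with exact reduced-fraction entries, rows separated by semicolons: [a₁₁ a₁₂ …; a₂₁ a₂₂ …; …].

T1 = [1 0 0 0; 0 -1 0 0; 0 0 1 0; 0 0 0 1]
T2·T1 = [1/2 0 0 0; 0 2 0 0; 0 0 2 0; 0 0 0 1]

T = [1/2 0 0 0; 0 2 0 0; 0 0 2 0; 0 0 0 1]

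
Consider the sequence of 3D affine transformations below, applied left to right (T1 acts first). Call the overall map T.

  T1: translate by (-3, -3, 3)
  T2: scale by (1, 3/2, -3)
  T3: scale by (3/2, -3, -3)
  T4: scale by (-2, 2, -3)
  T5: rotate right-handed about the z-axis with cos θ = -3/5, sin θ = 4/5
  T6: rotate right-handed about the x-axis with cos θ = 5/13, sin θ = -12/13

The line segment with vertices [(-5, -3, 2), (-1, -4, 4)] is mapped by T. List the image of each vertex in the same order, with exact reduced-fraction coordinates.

T1 translate by (-3, -3, 3): (-5, -3, 2) → (-8, -6, 5); (-1, -4, 4) → (-4, -7, 7)
T2 scale by (1, 3/2, -3): (-8, -6, 5) → (-8, -9, -15); (-4, -7, 7) → (-4, -21/2, -21)
T3 scale by (3/2, -3, -3): (-8, -9, -15) → (-12, 27, 45); (-4, -21/2, -21) → (-6, 63/2, 63)
T4 scale by (-2, 2, -3): (-12, 27, 45) → (24, 54, -135); (-6, 63/2, 63) → (12, 63, -189)
T5 rotate right-handed about the z-axis with cos θ = -3/5, sin θ = 4/5: (24, 54, -135) → (-288/5, -66/5, -135); (12, 63, -189) → (-288/5, -141/5, -189)
T6 rotate right-handed about the x-axis with cos θ = 5/13, sin θ = -12/13: (-288/5, -66/5, -135) → (-288/5, -1686/13, -2583/65); (-288/5, -141/5, -189) → (-288/5, -2409/13, -3033/65)

image vertices: (-288/5, -1686/13, -2583/65), (-288/5, -2409/13, -3033/65)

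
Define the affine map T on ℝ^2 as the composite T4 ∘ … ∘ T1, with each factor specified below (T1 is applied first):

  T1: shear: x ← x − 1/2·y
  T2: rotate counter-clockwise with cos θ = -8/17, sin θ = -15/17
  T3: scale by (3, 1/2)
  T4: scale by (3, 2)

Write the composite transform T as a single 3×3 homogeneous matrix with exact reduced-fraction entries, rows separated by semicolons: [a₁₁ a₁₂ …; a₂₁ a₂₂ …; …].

T1 = [1 -1/2 0; 0 1 0; 0 0 1]
T2·T1 = [-8/17 19/17 0; -15/17 -1/34 0; 0 0 1]
T3·…·T1 = [-24/17 57/17 0; -15/34 -1/68 0; 0 0 1]
T4·…·T1 = [-72/17 171/17 0; -15/17 -1/34 0; 0 0 1]

T = [-72/17 171/17 0; -15/17 -1/34 0; 0 0 1]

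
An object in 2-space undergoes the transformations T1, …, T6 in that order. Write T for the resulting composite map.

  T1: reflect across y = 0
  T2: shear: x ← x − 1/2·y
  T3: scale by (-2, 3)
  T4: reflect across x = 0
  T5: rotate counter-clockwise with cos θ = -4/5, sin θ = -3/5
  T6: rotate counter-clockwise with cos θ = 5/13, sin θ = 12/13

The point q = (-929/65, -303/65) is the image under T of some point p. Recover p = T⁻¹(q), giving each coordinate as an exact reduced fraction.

T1 = [1 0 0; 0 -1 0; 0 0 1]
T2·T1 = [1 1/2 0; 0 -1 0; 0 0 1]
T3·…·T1 = [-2 -1 0; 0 -3 0; 0 0 1]
T4·…·T1 = [2 1 0; 0 -3 0; 0 0 1]
T5·…·T1 = [-8/5 -13/5 0; -6/5 9/5 0; 0 0 1]
T6·…·T1 = [32/65 -173/65 0; -126/65 -111/65 0; 0 0 1]
det M = -6; M⁻¹ = [37/130 -173/390 0; -21/65 -16/195 0; 0 0 1]
M⁻¹ · (-929/65, -303/65)ᵀ = (-2, 5)ᵀ

p = (-2, 5)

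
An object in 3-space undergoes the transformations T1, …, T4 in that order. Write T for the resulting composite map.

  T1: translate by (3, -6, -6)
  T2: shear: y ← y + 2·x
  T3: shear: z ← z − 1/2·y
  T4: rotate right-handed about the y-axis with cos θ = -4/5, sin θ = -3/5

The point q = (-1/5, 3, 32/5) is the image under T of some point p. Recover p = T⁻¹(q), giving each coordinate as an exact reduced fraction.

T1 = [1 0 0 3; 0 1 0 -6; 0 0 1 -6; 0 0 0 1]
T2·T1 = [1 0 0 3; 2 1 0 0; 0 0 1 -6; 0 0 0 1]
T3·…·T1 = [1 0 0 3; 2 1 0 0; -1 -1/2 1 -6; 0 0 0 1]
T4·…·T1 = [-1/5 3/10 -3/5 6/5; 2 1 0 0; 7/5 2/5 -4/5 33/5; 0 0 0 1]
det M = 1; M⁻¹ = [-4/5 0 3/5 -3; 8/5 1 -6/5 6; -3/5 1/2 -4/5 6; 0 0 0 1]
M⁻¹ · (-1/5, 3, 32/5)ᵀ = (1, 1, 5/2)ᵀ

p = (1, 1, 5/2)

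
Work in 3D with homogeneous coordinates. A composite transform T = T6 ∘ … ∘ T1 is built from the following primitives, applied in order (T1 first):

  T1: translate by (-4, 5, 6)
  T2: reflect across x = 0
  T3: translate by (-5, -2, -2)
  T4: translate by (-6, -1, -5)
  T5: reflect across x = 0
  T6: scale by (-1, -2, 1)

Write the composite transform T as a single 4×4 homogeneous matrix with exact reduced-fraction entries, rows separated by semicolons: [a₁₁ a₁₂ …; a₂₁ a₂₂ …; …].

T1 = [1 0 0 -4; 0 1 0 5; 0 0 1 6; 0 0 0 1]
T2·T1 = [-1 0 0 4; 0 1 0 5; 0 0 1 6; 0 0 0 1]
T3·…·T1 = [-1 0 0 -1; 0 1 0 3; 0 0 1 4; 0 0 0 1]
T4·…·T1 = [-1 0 0 -7; 0 1 0 2; 0 0 1 -1; 0 0 0 1]
T5·…·T1 = [1 0 0 7; 0 1 0 2; 0 0 1 -1; 0 0 0 1]
T6·…·T1 = [-1 0 0 -7; 0 -2 0 -4; 0 0 1 -1; 0 0 0 1]

T = [-1 0 0 -7; 0 -2 0 -4; 0 0 1 -1; 0 0 0 1]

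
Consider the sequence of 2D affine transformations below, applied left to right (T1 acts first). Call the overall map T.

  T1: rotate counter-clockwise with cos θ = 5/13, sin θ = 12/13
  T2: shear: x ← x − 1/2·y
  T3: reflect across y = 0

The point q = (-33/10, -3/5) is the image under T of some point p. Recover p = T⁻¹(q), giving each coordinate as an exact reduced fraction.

p = (-3/5, 3)

T1 = [5/13 -12/13 0; 12/13 5/13 0; 0 0 1]
T2·T1 = [-1/13 -29/26 0; 12/13 5/13 0; 0 0 1]
T3·…·T1 = [-1/13 -29/26 0; -12/13 -5/13 0; 0 0 1]
det M = -1; M⁻¹ = [5/13 -29/26 0; -12/13 1/13 0; 0 0 1]
M⁻¹ · (-33/10, -3/5)ᵀ = (-3/5, 3)ᵀ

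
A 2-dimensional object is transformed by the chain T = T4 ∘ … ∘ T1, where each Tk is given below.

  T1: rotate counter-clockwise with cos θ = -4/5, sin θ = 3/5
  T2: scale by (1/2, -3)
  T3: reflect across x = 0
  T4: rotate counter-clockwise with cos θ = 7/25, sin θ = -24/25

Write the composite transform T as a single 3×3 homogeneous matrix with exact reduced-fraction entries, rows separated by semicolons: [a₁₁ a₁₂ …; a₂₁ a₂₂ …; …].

T = [-202/125 597/250 0; -111/125 48/125 0; 0 0 1]

T1 = [-4/5 -3/5 0; 3/5 -4/5 0; 0 0 1]
T2·T1 = [-2/5 -3/10 0; -9/5 12/5 0; 0 0 1]
T3·…·T1 = [2/5 3/10 0; -9/5 12/5 0; 0 0 1]
T4·…·T1 = [-202/125 597/250 0; -111/125 48/125 0; 0 0 1]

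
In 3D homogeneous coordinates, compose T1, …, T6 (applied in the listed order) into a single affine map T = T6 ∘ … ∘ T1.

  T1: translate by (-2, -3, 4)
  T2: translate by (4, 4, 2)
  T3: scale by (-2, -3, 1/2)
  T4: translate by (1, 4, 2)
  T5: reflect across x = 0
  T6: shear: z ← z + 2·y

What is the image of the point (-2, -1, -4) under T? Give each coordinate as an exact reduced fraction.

T1 translate by (-2, -3, 4): (-2, -1, -4) → (-4, -4, 0)
T2 translate by (4, 4, 2): (-4, -4, 0) → (0, 0, 2)
T3 scale by (-2, -3, 1/2): (0, 0, 2) → (0, 0, 1)
T4 translate by (1, 4, 2): (0, 0, 1) → (1, 4, 3)
T5 reflect across x = 0: (1, 4, 3) → (-1, 4, 3)
T6 shear: z ← z + 2·y: (-1, 4, 3) → (-1, 4, 11)

T(p) = (-1, 4, 11)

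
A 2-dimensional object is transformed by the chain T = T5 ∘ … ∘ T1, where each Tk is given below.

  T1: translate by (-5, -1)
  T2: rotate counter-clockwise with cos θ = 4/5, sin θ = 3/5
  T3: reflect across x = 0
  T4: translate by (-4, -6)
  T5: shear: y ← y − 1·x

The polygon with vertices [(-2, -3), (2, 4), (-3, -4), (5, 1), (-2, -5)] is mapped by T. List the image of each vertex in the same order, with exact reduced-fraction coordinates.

image vertices: (-4/5, -63/5), (1/5, -28/5), (-3/5, -71/5), (-4, -2), (-2, -13)

T1 translate by (-5, -1): (-2, -3) → (-7, -4); (2, 4) → (-3, 3); (-3, -4) → (-8, -5); (5, 1) → (0, 0); (-2, -5) → (-7, -6)
T2 rotate counter-clockwise with cos θ = 4/5, sin θ = 3/5: (-7, -4) → (-16/5, -37/5); (-3, 3) → (-21/5, 3/5); (-8, -5) → (-17/5, -44/5); (0, 0) → (0, 0); (-7, -6) → (-2, -9)
T3 reflect across x = 0: (-16/5, -37/5) → (16/5, -37/5); (-21/5, 3/5) → (21/5, 3/5); (-17/5, -44/5) → (17/5, -44/5); (0, 0) → (0, 0); (-2, -9) → (2, -9)
T4 translate by (-4, -6): (16/5, -37/5) → (-4/5, -67/5); (21/5, 3/5) → (1/5, -27/5); (17/5, -44/5) → (-3/5, -74/5); (0, 0) → (-4, -6); (2, -9) → (-2, -15)
T5 shear: y ← y − 1·x: (-4/5, -67/5) → (-4/5, -63/5); (1/5, -27/5) → (1/5, -28/5); (-3/5, -74/5) → (-3/5, -71/5); (-4, -6) → (-4, -2); (-2, -15) → (-2, -13)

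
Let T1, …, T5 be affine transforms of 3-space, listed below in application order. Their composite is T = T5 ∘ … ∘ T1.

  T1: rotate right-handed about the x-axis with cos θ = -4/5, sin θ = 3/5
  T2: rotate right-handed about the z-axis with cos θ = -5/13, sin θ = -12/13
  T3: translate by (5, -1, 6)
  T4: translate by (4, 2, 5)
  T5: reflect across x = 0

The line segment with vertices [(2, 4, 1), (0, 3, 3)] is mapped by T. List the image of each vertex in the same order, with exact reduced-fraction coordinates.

T1 rotate right-handed about the x-axis with cos θ = -4/5, sin θ = 3/5: (2, 4, 1) → (2, -19/5, 8/5); (0, 3, 3) → (0, -21/5, -3/5)
T2 rotate right-handed about the z-axis with cos θ = -5/13, sin θ = -12/13: (2, -19/5, 8/5) → (-278/65, -5/13, 8/5); (0, -21/5, -3/5) → (-252/65, 21/13, -3/5)
T3 translate by (5, -1, 6): (-278/65, -5/13, 8/5) → (47/65, -18/13, 38/5); (-252/65, 21/13, -3/5) → (73/65, 8/13, 27/5)
T4 translate by (4, 2, 5): (47/65, -18/13, 38/5) → (307/65, 8/13, 63/5); (73/65, 8/13, 27/5) → (333/65, 34/13, 52/5)
T5 reflect across x = 0: (307/65, 8/13, 63/5) → (-307/65, 8/13, 63/5); (333/65, 34/13, 52/5) → (-333/65, 34/13, 52/5)

image vertices: (-307/65, 8/13, 63/5), (-333/65, 34/13, 52/5)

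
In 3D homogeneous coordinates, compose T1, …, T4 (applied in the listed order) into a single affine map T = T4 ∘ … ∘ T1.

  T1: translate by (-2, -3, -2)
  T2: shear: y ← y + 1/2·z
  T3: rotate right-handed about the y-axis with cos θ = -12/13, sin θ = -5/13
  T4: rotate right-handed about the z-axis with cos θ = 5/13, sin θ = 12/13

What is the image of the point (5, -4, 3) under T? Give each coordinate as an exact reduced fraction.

T1 translate by (-2, -3, -2): (5, -4, 3) → (3, -7, 1)
T2 shear: y ← y + 1/2·z: (3, -7, 1) → (3, -13/2, 1)
T3 rotate right-handed about the y-axis with cos θ = -12/13, sin θ = -5/13: (3, -13/2, 1) → (-41/13, -13/2, 3/13)
T4 rotate right-handed about the z-axis with cos θ = 5/13, sin θ = 12/13: (-41/13, -13/2, 3/13) → (809/169, -1829/338, 3/13)

T(p) = (809/169, -1829/338, 3/13)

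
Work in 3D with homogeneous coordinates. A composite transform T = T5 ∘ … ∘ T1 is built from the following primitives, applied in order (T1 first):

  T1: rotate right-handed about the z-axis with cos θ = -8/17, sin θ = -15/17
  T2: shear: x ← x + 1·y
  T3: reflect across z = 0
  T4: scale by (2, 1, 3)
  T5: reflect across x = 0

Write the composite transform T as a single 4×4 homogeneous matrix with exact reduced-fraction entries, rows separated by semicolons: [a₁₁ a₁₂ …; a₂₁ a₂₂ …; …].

T1 = [-8/17 15/17 0 0; -15/17 -8/17 0 0; 0 0 1 0; 0 0 0 1]
T2·T1 = [-23/17 7/17 0 0; -15/17 -8/17 0 0; 0 0 1 0; 0 0 0 1]
T3·…·T1 = [-23/17 7/17 0 0; -15/17 -8/17 0 0; 0 0 -1 0; 0 0 0 1]
T4·…·T1 = [-46/17 14/17 0 0; -15/17 -8/17 0 0; 0 0 -3 0; 0 0 0 1]
T5·…·T1 = [46/17 -14/17 0 0; -15/17 -8/17 0 0; 0 0 -3 0; 0 0 0 1]

T = [46/17 -14/17 0 0; -15/17 -8/17 0 0; 0 0 -3 0; 0 0 0 1]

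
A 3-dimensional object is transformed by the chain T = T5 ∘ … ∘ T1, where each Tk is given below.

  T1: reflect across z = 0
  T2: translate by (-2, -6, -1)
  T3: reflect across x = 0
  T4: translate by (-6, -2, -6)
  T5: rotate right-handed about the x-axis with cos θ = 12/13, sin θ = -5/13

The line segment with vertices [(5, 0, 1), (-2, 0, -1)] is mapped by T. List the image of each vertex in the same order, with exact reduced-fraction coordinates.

image vertices: (-9, -136/13, -56/13), (-2, -126/13, -32/13)

T1 reflect across z = 0: (5, 0, 1) → (5, 0, -1); (-2, 0, -1) → (-2, 0, 1)
T2 translate by (-2, -6, -1): (5, 0, -1) → (3, -6, -2); (-2, 0, 1) → (-4, -6, 0)
T3 reflect across x = 0: (3, -6, -2) → (-3, -6, -2); (-4, -6, 0) → (4, -6, 0)
T4 translate by (-6, -2, -6): (-3, -6, -2) → (-9, -8, -8); (4, -6, 0) → (-2, -8, -6)
T5 rotate right-handed about the x-axis with cos θ = 12/13, sin θ = -5/13: (-9, -8, -8) → (-9, -136/13, -56/13); (-2, -8, -6) → (-2, -126/13, -32/13)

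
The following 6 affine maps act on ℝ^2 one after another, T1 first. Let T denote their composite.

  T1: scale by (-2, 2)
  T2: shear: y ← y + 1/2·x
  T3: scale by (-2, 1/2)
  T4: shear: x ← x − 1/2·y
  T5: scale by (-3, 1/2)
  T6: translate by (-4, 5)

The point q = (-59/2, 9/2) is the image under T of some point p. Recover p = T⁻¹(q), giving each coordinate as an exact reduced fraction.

T1 = [-2 0 0; 0 2 0; 0 0 1]
T2·T1 = [-2 0 0; -1 2 0; 0 0 1]
T3·…·T1 = [4 0 0; -1/2 1 0; 0 0 1]
T4·…·T1 = [17/4 -1/2 0; -1/2 1 0; 0 0 1]
T5·…·T1 = [-51/4 3/2 0; -1/4 1/2 0; 0 0 1]
T6·…·T1 = [-51/4 3/2 -4; -1/4 1/2 5; 0 0 1]
det M = -6; M⁻¹ = [-1/12 1/4 -19/12; -1/24 17/8 -259/24; 0 0 1]
M⁻¹ · (-59/2, 9/2)ᵀ = (2, 0)ᵀ

p = (2, 0)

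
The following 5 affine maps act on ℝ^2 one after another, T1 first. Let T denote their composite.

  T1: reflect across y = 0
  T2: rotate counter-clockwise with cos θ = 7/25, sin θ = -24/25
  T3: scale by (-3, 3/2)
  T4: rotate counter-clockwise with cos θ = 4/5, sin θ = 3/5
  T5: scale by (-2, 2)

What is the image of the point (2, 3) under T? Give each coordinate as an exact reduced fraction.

T(p) = (-2013/125, 216/125)

T1 reflect across y = 0: (2, 3) → (2, -3)
T2 rotate counter-clockwise with cos θ = 7/25, sin θ = -24/25: (2, -3) → (-58/25, -69/25)
T3 scale by (-3, 3/2): (-58/25, -69/25) → (174/25, -207/50)
T4 rotate counter-clockwise with cos θ = 4/5, sin θ = 3/5: (174/25, -207/50) → (2013/250, 108/125)
T5 scale by (-2, 2): (2013/250, 108/125) → (-2013/125, 216/125)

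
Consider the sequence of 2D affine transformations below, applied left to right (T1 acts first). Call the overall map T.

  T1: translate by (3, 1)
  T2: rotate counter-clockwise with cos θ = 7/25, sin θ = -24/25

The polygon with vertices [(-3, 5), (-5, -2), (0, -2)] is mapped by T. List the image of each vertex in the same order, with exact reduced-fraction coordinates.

T1 translate by (3, 1): (-3, 5) → (0, 6); (-5, -2) → (-2, -1); (0, -2) → (3, -1)
T2 rotate counter-clockwise with cos θ = 7/25, sin θ = -24/25: (0, 6) → (144/25, 42/25); (-2, -1) → (-38/25, 41/25); (3, -1) → (-3/25, -79/25)

image vertices: (144/25, 42/25), (-38/25, 41/25), (-3/25, -79/25)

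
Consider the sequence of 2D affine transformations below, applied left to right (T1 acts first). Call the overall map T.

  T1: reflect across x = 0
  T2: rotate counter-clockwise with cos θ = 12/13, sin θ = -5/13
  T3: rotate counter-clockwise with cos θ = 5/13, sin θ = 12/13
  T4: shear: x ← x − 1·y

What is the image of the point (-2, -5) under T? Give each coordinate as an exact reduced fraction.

T(p) = (1197/169, -362/169)

T1 reflect across x = 0: (-2, -5) → (2, -5)
T2 rotate counter-clockwise with cos θ = 12/13, sin θ = -5/13: (2, -5) → (-1/13, -70/13)
T3 rotate counter-clockwise with cos θ = 5/13, sin θ = 12/13: (-1/13, -70/13) → (835/169, -362/169)
T4 shear: x ← x − 1·y: (835/169, -362/169) → (1197/169, -362/169)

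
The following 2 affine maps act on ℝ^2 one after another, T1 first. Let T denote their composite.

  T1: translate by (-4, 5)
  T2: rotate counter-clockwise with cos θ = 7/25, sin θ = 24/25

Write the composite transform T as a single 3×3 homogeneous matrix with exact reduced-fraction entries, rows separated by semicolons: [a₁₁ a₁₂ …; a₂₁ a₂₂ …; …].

T = [7/25 -24/25 -148/25; 24/25 7/25 -61/25; 0 0 1]

T1 = [1 0 -4; 0 1 5; 0 0 1]
T2·T1 = [7/25 -24/25 -148/25; 24/25 7/25 -61/25; 0 0 1]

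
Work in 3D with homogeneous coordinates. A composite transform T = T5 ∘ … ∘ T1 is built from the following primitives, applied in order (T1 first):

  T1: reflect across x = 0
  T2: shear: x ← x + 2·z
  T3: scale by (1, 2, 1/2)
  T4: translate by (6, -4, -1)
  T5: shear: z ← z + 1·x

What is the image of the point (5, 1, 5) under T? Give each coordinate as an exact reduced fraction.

T(p) = (11, -2, 25/2)

T1 reflect across x = 0: (5, 1, 5) → (-5, 1, 5)
T2 shear: x ← x + 2·z: (-5, 1, 5) → (5, 1, 5)
T3 scale by (1, 2, 1/2): (5, 1, 5) → (5, 2, 5/2)
T4 translate by (6, -4, -1): (5, 2, 5/2) → (11, -2, 3/2)
T5 shear: z ← z + 1·x: (11, -2, 3/2) → (11, -2, 25/2)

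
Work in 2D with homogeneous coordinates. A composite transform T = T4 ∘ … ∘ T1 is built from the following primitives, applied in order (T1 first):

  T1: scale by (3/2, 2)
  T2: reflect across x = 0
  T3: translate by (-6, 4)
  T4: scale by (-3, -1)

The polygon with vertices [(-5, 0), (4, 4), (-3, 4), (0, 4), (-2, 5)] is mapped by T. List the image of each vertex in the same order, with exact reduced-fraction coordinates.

T1 scale by (3/2, 2): (-5, 0) → (-15/2, 0); (4, 4) → (6, 8); (-3, 4) → (-9/2, 8); (0, 4) → (0, 8); (-2, 5) → (-3, 10)
T2 reflect across x = 0: (-15/2, 0) → (15/2, 0); (6, 8) → (-6, 8); (-9/2, 8) → (9/2, 8); (0, 8) → (0, 8); (-3, 10) → (3, 10)
T3 translate by (-6, 4): (15/2, 0) → (3/2, 4); (-6, 8) → (-12, 12); (9/2, 8) → (-3/2, 12); (0, 8) → (-6, 12); (3, 10) → (-3, 14)
T4 scale by (-3, -1): (3/2, 4) → (-9/2, -4); (-12, 12) → (36, -12); (-3/2, 12) → (9/2, -12); (-6, 12) → (18, -12); (-3, 14) → (9, -14)

image vertices: (-9/2, -4), (36, -12), (9/2, -12), (18, -12), (9, -14)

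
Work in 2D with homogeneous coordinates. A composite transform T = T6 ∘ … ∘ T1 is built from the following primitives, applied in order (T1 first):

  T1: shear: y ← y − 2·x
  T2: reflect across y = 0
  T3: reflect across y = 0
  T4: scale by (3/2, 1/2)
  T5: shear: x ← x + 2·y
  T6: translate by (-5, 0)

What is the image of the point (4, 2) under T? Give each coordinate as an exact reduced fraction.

T(p) = (-5, -3)

T1 shear: y ← y − 2·x: (4, 2) → (4, -6)
T2 reflect across y = 0: (4, -6) → (4, 6)
T3 reflect across y = 0: (4, 6) → (4, -6)
T4 scale by (3/2, 1/2): (4, -6) → (6, -3)
T5 shear: x ← x + 2·y: (6, -3) → (0, -3)
T6 translate by (-5, 0): (0, -3) → (-5, -3)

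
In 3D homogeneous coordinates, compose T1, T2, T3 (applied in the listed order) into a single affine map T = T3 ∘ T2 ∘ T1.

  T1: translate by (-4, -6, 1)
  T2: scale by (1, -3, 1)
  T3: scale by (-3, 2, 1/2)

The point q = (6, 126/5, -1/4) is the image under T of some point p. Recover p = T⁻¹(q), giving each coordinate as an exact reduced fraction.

p = (2, 9/5, -3/2)

T1 = [1 0 0 -4; 0 1 0 -6; 0 0 1 1; 0 0 0 1]
T2·T1 = [1 0 0 -4; 0 -3 0 18; 0 0 1 1; 0 0 0 1]
T3·…·T1 = [-3 0 0 12; 0 -6 0 36; 0 0 1/2 1/2; 0 0 0 1]
det M = 9; M⁻¹ = [-1/3 0 0 4; 0 -1/6 0 6; 0 0 2 -1; 0 0 0 1]
M⁻¹ · (6, 126/5, -1/4)ᵀ = (2, 9/5, -3/2)ᵀ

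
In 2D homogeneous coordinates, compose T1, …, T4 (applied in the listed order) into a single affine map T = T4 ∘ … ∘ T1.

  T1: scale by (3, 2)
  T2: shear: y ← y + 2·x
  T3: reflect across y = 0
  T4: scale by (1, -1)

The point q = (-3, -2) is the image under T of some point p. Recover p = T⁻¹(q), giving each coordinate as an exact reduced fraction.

p = (-1, 2)

T1 = [3 0 0; 0 2 0; 0 0 1]
T2·T1 = [3 0 0; 6 2 0; 0 0 1]
T3·…·T1 = [3 0 0; -6 -2 0; 0 0 1]
T4·…·T1 = [3 0 0; 6 2 0; 0 0 1]
det M = 6; M⁻¹ = [1/3 0 0; -1 1/2 0; 0 0 1]
M⁻¹ · (-3, -2)ᵀ = (-1, 2)ᵀ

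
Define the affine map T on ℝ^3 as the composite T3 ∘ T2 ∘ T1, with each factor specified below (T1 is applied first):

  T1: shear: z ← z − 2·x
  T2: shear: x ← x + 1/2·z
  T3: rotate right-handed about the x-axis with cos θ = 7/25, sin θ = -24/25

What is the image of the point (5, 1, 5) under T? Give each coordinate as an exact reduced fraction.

T(p) = (5/2, -113/25, -59/25)

T1 shear: z ← z − 2·x: (5, 1, 5) → (5, 1, -5)
T2 shear: x ← x + 1/2·z: (5, 1, -5) → (5/2, 1, -5)
T3 rotate right-handed about the x-axis with cos θ = 7/25, sin θ = -24/25: (5/2, 1, -5) → (5/2, -113/25, -59/25)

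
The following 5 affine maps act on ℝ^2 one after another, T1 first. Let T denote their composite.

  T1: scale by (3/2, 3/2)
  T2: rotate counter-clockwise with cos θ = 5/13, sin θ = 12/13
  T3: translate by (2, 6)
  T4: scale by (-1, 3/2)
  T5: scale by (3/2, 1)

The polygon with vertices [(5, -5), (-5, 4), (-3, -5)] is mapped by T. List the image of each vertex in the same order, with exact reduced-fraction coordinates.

image vertices: (-921/52, 783/52), (501/52, 27/13), (-561/52, -81/52)

T1 scale by (3/2, 3/2): (5, -5) → (15/2, -15/2); (-5, 4) → (-15/2, 6); (-3, -5) → (-9/2, -15/2)
T2 rotate counter-clockwise with cos θ = 5/13, sin θ = 12/13: (15/2, -15/2) → (255/26, 105/26); (-15/2, 6) → (-219/26, -60/13); (-9/2, -15/2) → (135/26, -183/26)
T3 translate by (2, 6): (255/26, 105/26) → (307/26, 261/26); (-219/26, -60/13) → (-167/26, 18/13); (135/26, -183/26) → (187/26, -27/26)
T4 scale by (-1, 3/2): (307/26, 261/26) → (-307/26, 783/52); (-167/26, 18/13) → (167/26, 27/13); (187/26, -27/26) → (-187/26, -81/52)
T5 scale by (3/2, 1): (-307/26, 783/52) → (-921/52, 783/52); (167/26, 27/13) → (501/52, 27/13); (-187/26, -81/52) → (-561/52, -81/52)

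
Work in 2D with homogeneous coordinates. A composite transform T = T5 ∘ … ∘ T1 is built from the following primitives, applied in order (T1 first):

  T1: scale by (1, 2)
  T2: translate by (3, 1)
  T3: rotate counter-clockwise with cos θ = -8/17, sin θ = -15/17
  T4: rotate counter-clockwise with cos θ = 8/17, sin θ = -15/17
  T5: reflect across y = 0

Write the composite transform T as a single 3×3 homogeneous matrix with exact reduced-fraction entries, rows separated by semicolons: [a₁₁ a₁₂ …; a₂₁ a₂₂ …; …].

T = [-1 0 -3; 0 2 1; 0 0 1]

T1 = [1 0 0; 0 2 0; 0 0 1]
T2·T1 = [1 0 3; 0 2 1; 0 0 1]
T3·…·T1 = [-8/17 30/17 -9/17; -15/17 -16/17 -53/17; 0 0 1]
T4·…·T1 = [-1 0 -3; 0 -2 -1; 0 0 1]
T5·…·T1 = [-1 0 -3; 0 2 1; 0 0 1]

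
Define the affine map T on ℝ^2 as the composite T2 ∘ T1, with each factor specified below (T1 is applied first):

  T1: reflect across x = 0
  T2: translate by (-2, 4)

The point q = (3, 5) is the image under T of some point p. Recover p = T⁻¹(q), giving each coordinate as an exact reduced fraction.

p = (-5, 1)

T1 = [-1 0 0; 0 1 0; 0 0 1]
T2·T1 = [-1 0 -2; 0 1 4; 0 0 1]
det M = -1; M⁻¹ = [-1 0 -2; 0 1 -4; 0 0 1]
M⁻¹ · (3, 5)ᵀ = (-5, 1)ᵀ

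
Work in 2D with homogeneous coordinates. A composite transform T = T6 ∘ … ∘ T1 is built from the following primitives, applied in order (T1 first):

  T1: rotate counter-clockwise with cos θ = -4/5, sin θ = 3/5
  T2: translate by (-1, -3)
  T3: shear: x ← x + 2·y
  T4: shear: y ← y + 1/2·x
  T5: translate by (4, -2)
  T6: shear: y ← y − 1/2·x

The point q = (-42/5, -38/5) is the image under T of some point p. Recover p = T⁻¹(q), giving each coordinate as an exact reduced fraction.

T1 = [-4/5 -3/5 0; 3/5 -4/5 0; 0 0 1]
T2·T1 = [-4/5 -3/5 -1; 3/5 -4/5 -3; 0 0 1]
T3·…·T1 = [2/5 -11/5 -7; 3/5 -4/5 -3; 0 0 1]
T4·…·T1 = [2/5 -11/5 -7; 4/5 -19/10 -13/2; 0 0 1]
T5·…·T1 = [2/5 -11/5 -3; 4/5 -19/10 -17/2; 0 0 1]
T6·…·T1 = [2/5 -11/5 -3; 3/5 -4/5 -7; 0 0 1]
det M = 1; M⁻¹ = [-4/5 11/5 13; -3/5 2/5 1; 0 0 1]
M⁻¹ · (-42/5, -38/5)ᵀ = (3, 3)ᵀ

p = (3, 3)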